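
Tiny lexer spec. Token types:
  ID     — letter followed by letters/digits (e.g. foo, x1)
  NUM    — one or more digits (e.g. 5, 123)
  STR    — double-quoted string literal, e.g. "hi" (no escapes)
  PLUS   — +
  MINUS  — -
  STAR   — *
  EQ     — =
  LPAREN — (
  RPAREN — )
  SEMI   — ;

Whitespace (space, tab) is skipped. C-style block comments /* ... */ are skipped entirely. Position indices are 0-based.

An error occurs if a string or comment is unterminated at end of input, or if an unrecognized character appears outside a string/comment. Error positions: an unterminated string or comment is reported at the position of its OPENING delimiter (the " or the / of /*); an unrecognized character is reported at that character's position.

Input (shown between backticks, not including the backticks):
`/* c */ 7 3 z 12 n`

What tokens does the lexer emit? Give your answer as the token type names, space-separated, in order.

pos=0: enter COMMENT mode (saw '/*')
exit COMMENT mode (now at pos=7)
pos=8: emit NUM '7' (now at pos=9)
pos=10: emit NUM '3' (now at pos=11)
pos=12: emit ID 'z' (now at pos=13)
pos=14: emit NUM '12' (now at pos=16)
pos=17: emit ID 'n' (now at pos=18)
DONE. 5 tokens: [NUM, NUM, ID, NUM, ID]

Answer: NUM NUM ID NUM ID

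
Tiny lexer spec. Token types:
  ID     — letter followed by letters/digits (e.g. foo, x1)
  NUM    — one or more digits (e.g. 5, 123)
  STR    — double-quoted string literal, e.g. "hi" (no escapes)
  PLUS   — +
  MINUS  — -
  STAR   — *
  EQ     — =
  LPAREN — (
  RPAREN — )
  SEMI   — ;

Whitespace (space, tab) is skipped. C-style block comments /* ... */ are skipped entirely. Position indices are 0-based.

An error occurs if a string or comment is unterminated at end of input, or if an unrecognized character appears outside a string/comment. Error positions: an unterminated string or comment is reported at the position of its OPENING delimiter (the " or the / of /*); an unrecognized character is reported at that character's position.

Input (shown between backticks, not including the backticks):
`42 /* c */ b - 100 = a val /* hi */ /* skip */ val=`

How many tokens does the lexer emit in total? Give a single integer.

Answer: 9

Derivation:
pos=0: emit NUM '42' (now at pos=2)
pos=3: enter COMMENT mode (saw '/*')
exit COMMENT mode (now at pos=10)
pos=11: emit ID 'b' (now at pos=12)
pos=13: emit MINUS '-'
pos=15: emit NUM '100' (now at pos=18)
pos=19: emit EQ '='
pos=21: emit ID 'a' (now at pos=22)
pos=23: emit ID 'val' (now at pos=26)
pos=27: enter COMMENT mode (saw '/*')
exit COMMENT mode (now at pos=35)
pos=36: enter COMMENT mode (saw '/*')
exit COMMENT mode (now at pos=46)
pos=47: emit ID 'val' (now at pos=50)
pos=50: emit EQ '='
DONE. 9 tokens: [NUM, ID, MINUS, NUM, EQ, ID, ID, ID, EQ]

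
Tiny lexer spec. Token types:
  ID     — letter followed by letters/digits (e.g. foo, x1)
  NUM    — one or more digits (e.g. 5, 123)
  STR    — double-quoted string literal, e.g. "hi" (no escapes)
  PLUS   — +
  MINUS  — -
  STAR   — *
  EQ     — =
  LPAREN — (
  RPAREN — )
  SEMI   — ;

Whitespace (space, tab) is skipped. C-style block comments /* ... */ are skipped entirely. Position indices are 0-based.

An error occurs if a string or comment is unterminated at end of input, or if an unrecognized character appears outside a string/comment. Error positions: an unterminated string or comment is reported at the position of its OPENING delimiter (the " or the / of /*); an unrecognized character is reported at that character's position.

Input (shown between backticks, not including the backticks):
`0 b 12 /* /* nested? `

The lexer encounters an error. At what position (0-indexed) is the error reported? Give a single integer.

Answer: 7

Derivation:
pos=0: emit NUM '0' (now at pos=1)
pos=2: emit ID 'b' (now at pos=3)
pos=4: emit NUM '12' (now at pos=6)
pos=7: enter COMMENT mode (saw '/*')
pos=7: ERROR — unterminated comment (reached EOF)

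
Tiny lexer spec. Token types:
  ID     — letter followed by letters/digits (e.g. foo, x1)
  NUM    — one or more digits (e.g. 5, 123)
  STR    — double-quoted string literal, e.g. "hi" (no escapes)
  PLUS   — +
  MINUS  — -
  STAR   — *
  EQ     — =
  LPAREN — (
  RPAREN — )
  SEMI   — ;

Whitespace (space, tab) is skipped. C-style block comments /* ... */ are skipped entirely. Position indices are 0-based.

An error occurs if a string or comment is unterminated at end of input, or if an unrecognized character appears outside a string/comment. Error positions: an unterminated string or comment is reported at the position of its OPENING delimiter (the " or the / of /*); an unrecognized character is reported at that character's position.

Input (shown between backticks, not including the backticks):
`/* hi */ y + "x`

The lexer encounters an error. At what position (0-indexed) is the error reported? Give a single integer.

Answer: 13

Derivation:
pos=0: enter COMMENT mode (saw '/*')
exit COMMENT mode (now at pos=8)
pos=9: emit ID 'y' (now at pos=10)
pos=11: emit PLUS '+'
pos=13: enter STRING mode
pos=13: ERROR — unterminated string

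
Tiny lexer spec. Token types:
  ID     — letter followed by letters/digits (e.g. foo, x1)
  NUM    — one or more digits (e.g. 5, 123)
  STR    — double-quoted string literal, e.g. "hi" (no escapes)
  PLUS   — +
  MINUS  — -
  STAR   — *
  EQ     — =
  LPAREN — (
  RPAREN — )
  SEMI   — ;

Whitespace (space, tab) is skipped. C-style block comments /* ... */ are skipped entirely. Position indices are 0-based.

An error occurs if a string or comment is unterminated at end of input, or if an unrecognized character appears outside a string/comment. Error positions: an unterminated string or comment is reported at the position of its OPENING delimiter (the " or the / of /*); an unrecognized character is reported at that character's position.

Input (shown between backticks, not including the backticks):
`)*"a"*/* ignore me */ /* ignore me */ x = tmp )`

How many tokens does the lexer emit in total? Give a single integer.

Answer: 8

Derivation:
pos=0: emit RPAREN ')'
pos=1: emit STAR '*'
pos=2: enter STRING mode
pos=2: emit STR "a" (now at pos=5)
pos=5: emit STAR '*'
pos=6: enter COMMENT mode (saw '/*')
exit COMMENT mode (now at pos=21)
pos=22: enter COMMENT mode (saw '/*')
exit COMMENT mode (now at pos=37)
pos=38: emit ID 'x' (now at pos=39)
pos=40: emit EQ '='
pos=42: emit ID 'tmp' (now at pos=45)
pos=46: emit RPAREN ')'
DONE. 8 tokens: [RPAREN, STAR, STR, STAR, ID, EQ, ID, RPAREN]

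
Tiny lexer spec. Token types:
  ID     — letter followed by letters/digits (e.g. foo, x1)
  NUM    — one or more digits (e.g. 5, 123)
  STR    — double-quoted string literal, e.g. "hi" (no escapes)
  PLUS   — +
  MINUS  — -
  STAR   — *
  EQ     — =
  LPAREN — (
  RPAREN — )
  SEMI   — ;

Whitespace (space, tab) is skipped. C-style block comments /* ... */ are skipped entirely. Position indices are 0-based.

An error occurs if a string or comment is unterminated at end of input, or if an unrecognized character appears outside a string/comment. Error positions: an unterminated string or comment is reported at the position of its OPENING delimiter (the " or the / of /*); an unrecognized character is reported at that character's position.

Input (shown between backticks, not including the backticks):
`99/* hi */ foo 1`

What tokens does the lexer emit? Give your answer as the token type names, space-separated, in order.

Answer: NUM ID NUM

Derivation:
pos=0: emit NUM '99' (now at pos=2)
pos=2: enter COMMENT mode (saw '/*')
exit COMMENT mode (now at pos=10)
pos=11: emit ID 'foo' (now at pos=14)
pos=15: emit NUM '1' (now at pos=16)
DONE. 3 tokens: [NUM, ID, NUM]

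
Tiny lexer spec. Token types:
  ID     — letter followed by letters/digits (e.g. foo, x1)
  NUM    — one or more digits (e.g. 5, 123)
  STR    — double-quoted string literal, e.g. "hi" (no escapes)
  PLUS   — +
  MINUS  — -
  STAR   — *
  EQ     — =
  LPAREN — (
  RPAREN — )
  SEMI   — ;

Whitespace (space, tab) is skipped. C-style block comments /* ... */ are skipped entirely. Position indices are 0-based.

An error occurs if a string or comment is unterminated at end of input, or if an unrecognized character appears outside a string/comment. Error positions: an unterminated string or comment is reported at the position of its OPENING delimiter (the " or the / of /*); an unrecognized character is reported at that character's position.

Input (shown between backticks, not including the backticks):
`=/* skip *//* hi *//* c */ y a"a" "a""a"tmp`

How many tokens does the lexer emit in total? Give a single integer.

pos=0: emit EQ '='
pos=1: enter COMMENT mode (saw '/*')
exit COMMENT mode (now at pos=11)
pos=11: enter COMMENT mode (saw '/*')
exit COMMENT mode (now at pos=19)
pos=19: enter COMMENT mode (saw '/*')
exit COMMENT mode (now at pos=26)
pos=27: emit ID 'y' (now at pos=28)
pos=29: emit ID 'a' (now at pos=30)
pos=30: enter STRING mode
pos=30: emit STR "a" (now at pos=33)
pos=34: enter STRING mode
pos=34: emit STR "a" (now at pos=37)
pos=37: enter STRING mode
pos=37: emit STR "a" (now at pos=40)
pos=40: emit ID 'tmp' (now at pos=43)
DONE. 7 tokens: [EQ, ID, ID, STR, STR, STR, ID]

Answer: 7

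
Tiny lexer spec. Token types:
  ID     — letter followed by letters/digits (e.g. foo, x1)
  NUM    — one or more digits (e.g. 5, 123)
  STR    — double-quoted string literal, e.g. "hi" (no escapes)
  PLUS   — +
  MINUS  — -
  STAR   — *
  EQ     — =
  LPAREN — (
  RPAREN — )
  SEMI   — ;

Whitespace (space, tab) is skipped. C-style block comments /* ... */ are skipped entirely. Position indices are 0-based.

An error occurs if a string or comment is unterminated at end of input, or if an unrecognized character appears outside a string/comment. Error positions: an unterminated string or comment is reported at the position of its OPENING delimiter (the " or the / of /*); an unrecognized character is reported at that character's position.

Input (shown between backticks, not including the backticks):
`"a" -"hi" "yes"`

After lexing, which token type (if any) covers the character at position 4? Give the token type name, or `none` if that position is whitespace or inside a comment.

Answer: MINUS

Derivation:
pos=0: enter STRING mode
pos=0: emit STR "a" (now at pos=3)
pos=4: emit MINUS '-'
pos=5: enter STRING mode
pos=5: emit STR "hi" (now at pos=9)
pos=10: enter STRING mode
pos=10: emit STR "yes" (now at pos=15)
DONE. 4 tokens: [STR, MINUS, STR, STR]
Position 4: char is '-' -> MINUS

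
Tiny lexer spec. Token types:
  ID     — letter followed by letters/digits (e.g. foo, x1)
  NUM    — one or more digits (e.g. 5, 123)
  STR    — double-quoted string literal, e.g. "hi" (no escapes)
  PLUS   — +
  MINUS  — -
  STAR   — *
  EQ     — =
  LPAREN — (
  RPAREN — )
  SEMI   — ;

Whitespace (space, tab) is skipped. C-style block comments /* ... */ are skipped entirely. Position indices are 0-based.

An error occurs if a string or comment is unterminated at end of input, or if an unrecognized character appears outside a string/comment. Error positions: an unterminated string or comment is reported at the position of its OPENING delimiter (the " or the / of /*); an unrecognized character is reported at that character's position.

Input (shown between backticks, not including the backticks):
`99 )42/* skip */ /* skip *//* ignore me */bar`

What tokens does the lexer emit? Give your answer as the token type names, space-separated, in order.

Answer: NUM RPAREN NUM ID

Derivation:
pos=0: emit NUM '99' (now at pos=2)
pos=3: emit RPAREN ')'
pos=4: emit NUM '42' (now at pos=6)
pos=6: enter COMMENT mode (saw '/*')
exit COMMENT mode (now at pos=16)
pos=17: enter COMMENT mode (saw '/*')
exit COMMENT mode (now at pos=27)
pos=27: enter COMMENT mode (saw '/*')
exit COMMENT mode (now at pos=42)
pos=42: emit ID 'bar' (now at pos=45)
DONE. 4 tokens: [NUM, RPAREN, NUM, ID]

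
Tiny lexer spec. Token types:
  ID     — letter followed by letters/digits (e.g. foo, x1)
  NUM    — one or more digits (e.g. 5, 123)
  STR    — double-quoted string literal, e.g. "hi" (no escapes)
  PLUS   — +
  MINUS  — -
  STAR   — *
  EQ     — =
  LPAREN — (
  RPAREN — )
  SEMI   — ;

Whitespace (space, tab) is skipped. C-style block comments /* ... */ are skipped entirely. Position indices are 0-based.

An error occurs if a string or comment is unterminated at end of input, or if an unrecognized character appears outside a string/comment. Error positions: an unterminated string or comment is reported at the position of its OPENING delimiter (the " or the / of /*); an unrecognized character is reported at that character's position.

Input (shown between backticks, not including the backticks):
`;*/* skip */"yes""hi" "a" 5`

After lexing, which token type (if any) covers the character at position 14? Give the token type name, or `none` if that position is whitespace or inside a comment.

pos=0: emit SEMI ';'
pos=1: emit STAR '*'
pos=2: enter COMMENT mode (saw '/*')
exit COMMENT mode (now at pos=12)
pos=12: enter STRING mode
pos=12: emit STR "yes" (now at pos=17)
pos=17: enter STRING mode
pos=17: emit STR "hi" (now at pos=21)
pos=22: enter STRING mode
pos=22: emit STR "a" (now at pos=25)
pos=26: emit NUM '5' (now at pos=27)
DONE. 6 tokens: [SEMI, STAR, STR, STR, STR, NUM]
Position 14: char is 'e' -> STR

Answer: STR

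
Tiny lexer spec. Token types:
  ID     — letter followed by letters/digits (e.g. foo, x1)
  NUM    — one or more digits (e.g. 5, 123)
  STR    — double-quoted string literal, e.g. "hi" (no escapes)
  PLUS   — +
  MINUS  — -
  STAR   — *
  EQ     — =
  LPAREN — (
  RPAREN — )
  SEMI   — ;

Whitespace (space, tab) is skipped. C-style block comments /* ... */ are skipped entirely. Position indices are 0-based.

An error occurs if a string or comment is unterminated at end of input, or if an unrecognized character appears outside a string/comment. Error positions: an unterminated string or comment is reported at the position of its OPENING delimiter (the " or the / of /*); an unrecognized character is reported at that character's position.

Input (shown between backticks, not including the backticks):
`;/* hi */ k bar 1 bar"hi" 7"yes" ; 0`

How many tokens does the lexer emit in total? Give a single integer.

pos=0: emit SEMI ';'
pos=1: enter COMMENT mode (saw '/*')
exit COMMENT mode (now at pos=9)
pos=10: emit ID 'k' (now at pos=11)
pos=12: emit ID 'bar' (now at pos=15)
pos=16: emit NUM '1' (now at pos=17)
pos=18: emit ID 'bar' (now at pos=21)
pos=21: enter STRING mode
pos=21: emit STR "hi" (now at pos=25)
pos=26: emit NUM '7' (now at pos=27)
pos=27: enter STRING mode
pos=27: emit STR "yes" (now at pos=32)
pos=33: emit SEMI ';'
pos=35: emit NUM '0' (now at pos=36)
DONE. 10 tokens: [SEMI, ID, ID, NUM, ID, STR, NUM, STR, SEMI, NUM]

Answer: 10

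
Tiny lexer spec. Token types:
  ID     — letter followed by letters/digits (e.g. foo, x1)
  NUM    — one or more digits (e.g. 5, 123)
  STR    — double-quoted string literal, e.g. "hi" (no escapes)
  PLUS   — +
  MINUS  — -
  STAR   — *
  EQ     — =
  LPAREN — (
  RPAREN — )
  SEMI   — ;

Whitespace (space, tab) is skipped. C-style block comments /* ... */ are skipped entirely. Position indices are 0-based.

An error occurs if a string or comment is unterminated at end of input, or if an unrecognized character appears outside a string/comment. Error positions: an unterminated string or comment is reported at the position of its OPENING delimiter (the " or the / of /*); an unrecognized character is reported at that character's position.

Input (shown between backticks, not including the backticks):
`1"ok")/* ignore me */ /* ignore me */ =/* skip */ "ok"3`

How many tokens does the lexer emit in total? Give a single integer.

Answer: 6

Derivation:
pos=0: emit NUM '1' (now at pos=1)
pos=1: enter STRING mode
pos=1: emit STR "ok" (now at pos=5)
pos=5: emit RPAREN ')'
pos=6: enter COMMENT mode (saw '/*')
exit COMMENT mode (now at pos=21)
pos=22: enter COMMENT mode (saw '/*')
exit COMMENT mode (now at pos=37)
pos=38: emit EQ '='
pos=39: enter COMMENT mode (saw '/*')
exit COMMENT mode (now at pos=49)
pos=50: enter STRING mode
pos=50: emit STR "ok" (now at pos=54)
pos=54: emit NUM '3' (now at pos=55)
DONE. 6 tokens: [NUM, STR, RPAREN, EQ, STR, NUM]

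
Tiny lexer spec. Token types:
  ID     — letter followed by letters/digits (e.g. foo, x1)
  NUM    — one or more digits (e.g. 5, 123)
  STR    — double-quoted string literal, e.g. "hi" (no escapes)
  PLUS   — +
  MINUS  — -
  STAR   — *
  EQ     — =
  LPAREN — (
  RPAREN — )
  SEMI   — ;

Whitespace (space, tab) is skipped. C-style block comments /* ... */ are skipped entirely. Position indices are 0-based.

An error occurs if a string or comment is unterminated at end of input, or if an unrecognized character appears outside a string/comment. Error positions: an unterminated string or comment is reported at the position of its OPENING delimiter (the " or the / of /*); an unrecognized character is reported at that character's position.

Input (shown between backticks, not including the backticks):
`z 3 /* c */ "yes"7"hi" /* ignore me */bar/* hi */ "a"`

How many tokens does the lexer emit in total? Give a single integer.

Answer: 7

Derivation:
pos=0: emit ID 'z' (now at pos=1)
pos=2: emit NUM '3' (now at pos=3)
pos=4: enter COMMENT mode (saw '/*')
exit COMMENT mode (now at pos=11)
pos=12: enter STRING mode
pos=12: emit STR "yes" (now at pos=17)
pos=17: emit NUM '7' (now at pos=18)
pos=18: enter STRING mode
pos=18: emit STR "hi" (now at pos=22)
pos=23: enter COMMENT mode (saw '/*')
exit COMMENT mode (now at pos=38)
pos=38: emit ID 'bar' (now at pos=41)
pos=41: enter COMMENT mode (saw '/*')
exit COMMENT mode (now at pos=49)
pos=50: enter STRING mode
pos=50: emit STR "a" (now at pos=53)
DONE. 7 tokens: [ID, NUM, STR, NUM, STR, ID, STR]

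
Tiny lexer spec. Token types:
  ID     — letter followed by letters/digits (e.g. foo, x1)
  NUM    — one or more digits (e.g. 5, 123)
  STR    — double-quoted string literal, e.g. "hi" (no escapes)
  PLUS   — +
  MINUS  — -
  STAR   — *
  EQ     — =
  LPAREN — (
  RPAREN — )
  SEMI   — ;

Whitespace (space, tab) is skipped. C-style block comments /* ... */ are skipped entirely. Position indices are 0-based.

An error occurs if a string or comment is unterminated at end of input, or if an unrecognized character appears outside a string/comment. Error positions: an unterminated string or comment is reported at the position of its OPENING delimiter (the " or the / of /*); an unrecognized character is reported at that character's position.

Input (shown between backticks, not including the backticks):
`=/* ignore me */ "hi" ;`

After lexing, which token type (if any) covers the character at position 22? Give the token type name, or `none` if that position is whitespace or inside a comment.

Answer: SEMI

Derivation:
pos=0: emit EQ '='
pos=1: enter COMMENT mode (saw '/*')
exit COMMENT mode (now at pos=16)
pos=17: enter STRING mode
pos=17: emit STR "hi" (now at pos=21)
pos=22: emit SEMI ';'
DONE. 3 tokens: [EQ, STR, SEMI]
Position 22: char is ';' -> SEMI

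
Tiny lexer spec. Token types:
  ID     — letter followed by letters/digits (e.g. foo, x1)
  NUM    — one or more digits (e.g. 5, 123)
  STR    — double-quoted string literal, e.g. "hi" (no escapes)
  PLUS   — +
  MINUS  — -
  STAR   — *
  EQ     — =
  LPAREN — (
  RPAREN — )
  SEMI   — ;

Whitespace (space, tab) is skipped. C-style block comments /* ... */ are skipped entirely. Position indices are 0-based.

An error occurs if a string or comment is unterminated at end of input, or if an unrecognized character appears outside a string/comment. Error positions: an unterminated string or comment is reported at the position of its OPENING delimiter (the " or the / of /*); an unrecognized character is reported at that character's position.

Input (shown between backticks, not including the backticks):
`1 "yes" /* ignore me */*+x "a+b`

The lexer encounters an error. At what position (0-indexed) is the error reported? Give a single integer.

Answer: 27

Derivation:
pos=0: emit NUM '1' (now at pos=1)
pos=2: enter STRING mode
pos=2: emit STR "yes" (now at pos=7)
pos=8: enter COMMENT mode (saw '/*')
exit COMMENT mode (now at pos=23)
pos=23: emit STAR '*'
pos=24: emit PLUS '+'
pos=25: emit ID 'x' (now at pos=26)
pos=27: enter STRING mode
pos=27: ERROR — unterminated string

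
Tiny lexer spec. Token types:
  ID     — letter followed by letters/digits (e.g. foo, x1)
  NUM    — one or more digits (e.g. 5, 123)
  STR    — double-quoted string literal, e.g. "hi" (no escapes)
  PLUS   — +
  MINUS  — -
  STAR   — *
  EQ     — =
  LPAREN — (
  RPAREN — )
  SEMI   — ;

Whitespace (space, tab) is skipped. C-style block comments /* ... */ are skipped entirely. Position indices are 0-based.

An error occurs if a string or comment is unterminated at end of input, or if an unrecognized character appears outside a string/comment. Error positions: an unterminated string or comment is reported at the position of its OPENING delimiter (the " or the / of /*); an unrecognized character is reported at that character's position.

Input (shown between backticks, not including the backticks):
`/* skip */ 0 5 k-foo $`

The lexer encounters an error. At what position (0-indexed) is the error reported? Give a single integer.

Answer: 21

Derivation:
pos=0: enter COMMENT mode (saw '/*')
exit COMMENT mode (now at pos=10)
pos=11: emit NUM '0' (now at pos=12)
pos=13: emit NUM '5' (now at pos=14)
pos=15: emit ID 'k' (now at pos=16)
pos=16: emit MINUS '-'
pos=17: emit ID 'foo' (now at pos=20)
pos=21: ERROR — unrecognized char '$'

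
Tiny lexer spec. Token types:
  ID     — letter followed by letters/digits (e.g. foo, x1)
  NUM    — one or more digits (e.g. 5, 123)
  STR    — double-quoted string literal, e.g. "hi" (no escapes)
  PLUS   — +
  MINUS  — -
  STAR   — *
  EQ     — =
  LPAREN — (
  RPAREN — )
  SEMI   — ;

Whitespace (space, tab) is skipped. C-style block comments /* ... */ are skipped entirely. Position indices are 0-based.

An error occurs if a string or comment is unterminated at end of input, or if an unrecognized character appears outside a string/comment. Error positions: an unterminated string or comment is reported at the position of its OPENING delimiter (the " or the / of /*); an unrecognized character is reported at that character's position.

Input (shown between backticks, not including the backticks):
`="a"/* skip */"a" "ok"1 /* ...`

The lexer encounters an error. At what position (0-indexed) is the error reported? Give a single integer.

Answer: 24

Derivation:
pos=0: emit EQ '='
pos=1: enter STRING mode
pos=1: emit STR "a" (now at pos=4)
pos=4: enter COMMENT mode (saw '/*')
exit COMMENT mode (now at pos=14)
pos=14: enter STRING mode
pos=14: emit STR "a" (now at pos=17)
pos=18: enter STRING mode
pos=18: emit STR "ok" (now at pos=22)
pos=22: emit NUM '1' (now at pos=23)
pos=24: enter COMMENT mode (saw '/*')
pos=24: ERROR — unterminated comment (reached EOF)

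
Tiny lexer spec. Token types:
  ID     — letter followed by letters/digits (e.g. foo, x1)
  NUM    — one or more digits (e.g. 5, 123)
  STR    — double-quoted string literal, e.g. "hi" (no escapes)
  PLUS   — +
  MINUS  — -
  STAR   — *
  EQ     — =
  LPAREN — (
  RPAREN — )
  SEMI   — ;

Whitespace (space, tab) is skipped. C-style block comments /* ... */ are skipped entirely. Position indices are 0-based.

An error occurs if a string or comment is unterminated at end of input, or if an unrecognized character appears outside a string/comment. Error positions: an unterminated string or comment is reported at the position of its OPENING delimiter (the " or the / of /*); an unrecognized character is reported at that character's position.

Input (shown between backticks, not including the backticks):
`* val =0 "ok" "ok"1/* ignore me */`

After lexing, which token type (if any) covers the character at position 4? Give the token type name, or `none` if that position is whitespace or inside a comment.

pos=0: emit STAR '*'
pos=2: emit ID 'val' (now at pos=5)
pos=6: emit EQ '='
pos=7: emit NUM '0' (now at pos=8)
pos=9: enter STRING mode
pos=9: emit STR "ok" (now at pos=13)
pos=14: enter STRING mode
pos=14: emit STR "ok" (now at pos=18)
pos=18: emit NUM '1' (now at pos=19)
pos=19: enter COMMENT mode (saw '/*')
exit COMMENT mode (now at pos=34)
DONE. 7 tokens: [STAR, ID, EQ, NUM, STR, STR, NUM]
Position 4: char is 'l' -> ID

Answer: ID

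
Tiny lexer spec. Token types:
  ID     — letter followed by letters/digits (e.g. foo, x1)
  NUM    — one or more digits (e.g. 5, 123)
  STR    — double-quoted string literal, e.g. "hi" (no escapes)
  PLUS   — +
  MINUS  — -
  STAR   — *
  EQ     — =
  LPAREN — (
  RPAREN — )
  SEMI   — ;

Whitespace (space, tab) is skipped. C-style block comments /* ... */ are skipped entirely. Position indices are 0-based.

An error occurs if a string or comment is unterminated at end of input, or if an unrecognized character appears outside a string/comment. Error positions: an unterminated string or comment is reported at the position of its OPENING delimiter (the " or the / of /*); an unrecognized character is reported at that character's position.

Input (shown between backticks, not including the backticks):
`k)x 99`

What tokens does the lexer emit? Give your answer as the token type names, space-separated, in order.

pos=0: emit ID 'k' (now at pos=1)
pos=1: emit RPAREN ')'
pos=2: emit ID 'x' (now at pos=3)
pos=4: emit NUM '99' (now at pos=6)
DONE. 4 tokens: [ID, RPAREN, ID, NUM]

Answer: ID RPAREN ID NUM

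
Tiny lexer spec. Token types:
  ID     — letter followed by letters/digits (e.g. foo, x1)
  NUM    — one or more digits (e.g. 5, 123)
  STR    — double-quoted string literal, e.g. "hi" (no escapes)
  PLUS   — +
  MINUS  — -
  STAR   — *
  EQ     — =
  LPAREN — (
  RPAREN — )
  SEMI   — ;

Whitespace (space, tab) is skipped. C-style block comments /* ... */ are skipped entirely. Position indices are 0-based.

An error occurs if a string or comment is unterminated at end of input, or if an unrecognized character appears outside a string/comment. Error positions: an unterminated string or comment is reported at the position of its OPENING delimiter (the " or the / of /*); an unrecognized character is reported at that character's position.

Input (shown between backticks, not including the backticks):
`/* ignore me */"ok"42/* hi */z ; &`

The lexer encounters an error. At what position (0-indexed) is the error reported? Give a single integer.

Answer: 33

Derivation:
pos=0: enter COMMENT mode (saw '/*')
exit COMMENT mode (now at pos=15)
pos=15: enter STRING mode
pos=15: emit STR "ok" (now at pos=19)
pos=19: emit NUM '42' (now at pos=21)
pos=21: enter COMMENT mode (saw '/*')
exit COMMENT mode (now at pos=29)
pos=29: emit ID 'z' (now at pos=30)
pos=31: emit SEMI ';'
pos=33: ERROR — unrecognized char '&'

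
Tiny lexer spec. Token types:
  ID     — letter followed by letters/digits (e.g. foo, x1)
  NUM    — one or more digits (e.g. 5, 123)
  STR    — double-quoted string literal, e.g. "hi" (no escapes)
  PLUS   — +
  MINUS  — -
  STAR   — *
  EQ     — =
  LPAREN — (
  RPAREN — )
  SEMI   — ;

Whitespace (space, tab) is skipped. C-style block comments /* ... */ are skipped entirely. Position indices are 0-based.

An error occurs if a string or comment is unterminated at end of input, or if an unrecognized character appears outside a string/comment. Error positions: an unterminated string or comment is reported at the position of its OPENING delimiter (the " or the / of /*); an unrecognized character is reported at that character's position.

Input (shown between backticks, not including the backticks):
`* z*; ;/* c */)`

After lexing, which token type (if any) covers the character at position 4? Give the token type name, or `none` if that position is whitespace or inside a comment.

Answer: SEMI

Derivation:
pos=0: emit STAR '*'
pos=2: emit ID 'z' (now at pos=3)
pos=3: emit STAR '*'
pos=4: emit SEMI ';'
pos=6: emit SEMI ';'
pos=7: enter COMMENT mode (saw '/*')
exit COMMENT mode (now at pos=14)
pos=14: emit RPAREN ')'
DONE. 6 tokens: [STAR, ID, STAR, SEMI, SEMI, RPAREN]
Position 4: char is ';' -> SEMI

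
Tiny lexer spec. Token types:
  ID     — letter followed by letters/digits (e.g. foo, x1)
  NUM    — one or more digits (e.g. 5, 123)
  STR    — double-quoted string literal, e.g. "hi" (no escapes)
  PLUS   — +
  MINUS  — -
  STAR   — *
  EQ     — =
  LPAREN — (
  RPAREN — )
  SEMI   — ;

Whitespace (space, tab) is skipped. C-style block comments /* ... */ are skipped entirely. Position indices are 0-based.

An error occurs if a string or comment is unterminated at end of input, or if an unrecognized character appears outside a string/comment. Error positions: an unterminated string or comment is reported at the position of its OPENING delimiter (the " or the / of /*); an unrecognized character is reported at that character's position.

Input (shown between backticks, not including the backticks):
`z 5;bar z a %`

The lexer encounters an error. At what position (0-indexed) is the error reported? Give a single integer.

pos=0: emit ID 'z' (now at pos=1)
pos=2: emit NUM '5' (now at pos=3)
pos=3: emit SEMI ';'
pos=4: emit ID 'bar' (now at pos=7)
pos=8: emit ID 'z' (now at pos=9)
pos=10: emit ID 'a' (now at pos=11)
pos=12: ERROR — unrecognized char '%'

Answer: 12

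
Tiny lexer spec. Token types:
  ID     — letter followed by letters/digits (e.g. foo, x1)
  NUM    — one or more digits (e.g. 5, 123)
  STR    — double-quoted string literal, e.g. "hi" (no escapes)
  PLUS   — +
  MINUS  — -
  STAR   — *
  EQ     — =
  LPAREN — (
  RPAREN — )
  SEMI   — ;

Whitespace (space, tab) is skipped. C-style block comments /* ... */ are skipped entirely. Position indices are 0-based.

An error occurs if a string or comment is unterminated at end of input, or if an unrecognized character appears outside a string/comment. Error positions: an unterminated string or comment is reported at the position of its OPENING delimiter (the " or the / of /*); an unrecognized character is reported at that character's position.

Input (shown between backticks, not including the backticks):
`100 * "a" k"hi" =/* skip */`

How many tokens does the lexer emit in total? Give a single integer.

Answer: 6

Derivation:
pos=0: emit NUM '100' (now at pos=3)
pos=4: emit STAR '*'
pos=6: enter STRING mode
pos=6: emit STR "a" (now at pos=9)
pos=10: emit ID 'k' (now at pos=11)
pos=11: enter STRING mode
pos=11: emit STR "hi" (now at pos=15)
pos=16: emit EQ '='
pos=17: enter COMMENT mode (saw '/*')
exit COMMENT mode (now at pos=27)
DONE. 6 tokens: [NUM, STAR, STR, ID, STR, EQ]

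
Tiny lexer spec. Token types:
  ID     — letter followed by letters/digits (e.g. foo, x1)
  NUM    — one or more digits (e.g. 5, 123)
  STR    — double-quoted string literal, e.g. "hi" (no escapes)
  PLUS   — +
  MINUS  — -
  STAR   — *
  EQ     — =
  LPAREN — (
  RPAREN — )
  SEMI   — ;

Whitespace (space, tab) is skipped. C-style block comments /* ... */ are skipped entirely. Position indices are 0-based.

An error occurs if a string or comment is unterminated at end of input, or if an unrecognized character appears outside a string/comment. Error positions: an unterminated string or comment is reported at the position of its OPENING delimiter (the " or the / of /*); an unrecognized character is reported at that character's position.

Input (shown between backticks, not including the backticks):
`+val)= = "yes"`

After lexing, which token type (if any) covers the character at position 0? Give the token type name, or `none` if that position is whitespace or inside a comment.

Answer: PLUS

Derivation:
pos=0: emit PLUS '+'
pos=1: emit ID 'val' (now at pos=4)
pos=4: emit RPAREN ')'
pos=5: emit EQ '='
pos=7: emit EQ '='
pos=9: enter STRING mode
pos=9: emit STR "yes" (now at pos=14)
DONE. 6 tokens: [PLUS, ID, RPAREN, EQ, EQ, STR]
Position 0: char is '+' -> PLUS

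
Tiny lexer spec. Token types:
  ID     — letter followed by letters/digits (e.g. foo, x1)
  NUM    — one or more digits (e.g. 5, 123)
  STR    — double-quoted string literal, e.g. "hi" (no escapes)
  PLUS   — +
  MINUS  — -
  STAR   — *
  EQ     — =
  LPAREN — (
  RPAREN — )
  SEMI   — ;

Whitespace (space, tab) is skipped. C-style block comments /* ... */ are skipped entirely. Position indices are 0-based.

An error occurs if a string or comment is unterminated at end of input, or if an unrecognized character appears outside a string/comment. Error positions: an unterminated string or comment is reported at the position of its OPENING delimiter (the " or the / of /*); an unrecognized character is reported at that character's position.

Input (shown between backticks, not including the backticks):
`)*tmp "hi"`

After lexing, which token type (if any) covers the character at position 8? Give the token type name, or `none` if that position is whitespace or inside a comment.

Answer: STR

Derivation:
pos=0: emit RPAREN ')'
pos=1: emit STAR '*'
pos=2: emit ID 'tmp' (now at pos=5)
pos=6: enter STRING mode
pos=6: emit STR "hi" (now at pos=10)
DONE. 4 tokens: [RPAREN, STAR, ID, STR]
Position 8: char is 'i' -> STR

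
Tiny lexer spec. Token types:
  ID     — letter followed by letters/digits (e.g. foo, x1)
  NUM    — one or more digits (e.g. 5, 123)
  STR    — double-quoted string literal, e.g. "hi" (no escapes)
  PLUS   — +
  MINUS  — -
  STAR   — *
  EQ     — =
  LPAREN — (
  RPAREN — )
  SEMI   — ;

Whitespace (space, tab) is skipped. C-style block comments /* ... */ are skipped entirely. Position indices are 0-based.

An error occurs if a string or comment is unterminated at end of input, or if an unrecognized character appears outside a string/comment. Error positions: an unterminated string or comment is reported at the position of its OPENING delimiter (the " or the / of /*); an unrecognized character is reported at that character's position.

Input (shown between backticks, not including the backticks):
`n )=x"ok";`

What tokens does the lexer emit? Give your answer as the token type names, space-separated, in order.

pos=0: emit ID 'n' (now at pos=1)
pos=2: emit RPAREN ')'
pos=3: emit EQ '='
pos=4: emit ID 'x' (now at pos=5)
pos=5: enter STRING mode
pos=5: emit STR "ok" (now at pos=9)
pos=9: emit SEMI ';'
DONE. 6 tokens: [ID, RPAREN, EQ, ID, STR, SEMI]

Answer: ID RPAREN EQ ID STR SEMI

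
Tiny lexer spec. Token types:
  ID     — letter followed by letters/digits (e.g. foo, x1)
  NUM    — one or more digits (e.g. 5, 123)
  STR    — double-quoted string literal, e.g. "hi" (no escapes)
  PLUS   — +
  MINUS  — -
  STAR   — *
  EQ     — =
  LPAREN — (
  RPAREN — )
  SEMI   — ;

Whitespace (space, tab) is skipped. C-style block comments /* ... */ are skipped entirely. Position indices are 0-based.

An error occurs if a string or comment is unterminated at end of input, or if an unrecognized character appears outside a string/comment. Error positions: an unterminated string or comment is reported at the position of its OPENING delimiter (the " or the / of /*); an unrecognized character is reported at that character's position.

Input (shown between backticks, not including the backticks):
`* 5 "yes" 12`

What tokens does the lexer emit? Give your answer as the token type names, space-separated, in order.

Answer: STAR NUM STR NUM

Derivation:
pos=0: emit STAR '*'
pos=2: emit NUM '5' (now at pos=3)
pos=4: enter STRING mode
pos=4: emit STR "yes" (now at pos=9)
pos=10: emit NUM '12' (now at pos=12)
DONE. 4 tokens: [STAR, NUM, STR, NUM]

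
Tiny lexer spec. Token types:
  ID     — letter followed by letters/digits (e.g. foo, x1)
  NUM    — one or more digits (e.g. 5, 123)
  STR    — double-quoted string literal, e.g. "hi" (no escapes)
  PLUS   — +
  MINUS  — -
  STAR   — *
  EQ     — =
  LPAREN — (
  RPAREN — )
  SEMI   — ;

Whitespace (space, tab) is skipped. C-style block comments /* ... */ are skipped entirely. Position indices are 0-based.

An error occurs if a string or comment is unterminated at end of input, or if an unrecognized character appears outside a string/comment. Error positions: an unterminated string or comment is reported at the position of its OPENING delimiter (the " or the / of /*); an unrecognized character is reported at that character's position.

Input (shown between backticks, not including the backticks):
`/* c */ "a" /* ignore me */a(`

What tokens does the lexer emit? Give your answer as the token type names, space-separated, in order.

pos=0: enter COMMENT mode (saw '/*')
exit COMMENT mode (now at pos=7)
pos=8: enter STRING mode
pos=8: emit STR "a" (now at pos=11)
pos=12: enter COMMENT mode (saw '/*')
exit COMMENT mode (now at pos=27)
pos=27: emit ID 'a' (now at pos=28)
pos=28: emit LPAREN '('
DONE. 3 tokens: [STR, ID, LPAREN]

Answer: STR ID LPAREN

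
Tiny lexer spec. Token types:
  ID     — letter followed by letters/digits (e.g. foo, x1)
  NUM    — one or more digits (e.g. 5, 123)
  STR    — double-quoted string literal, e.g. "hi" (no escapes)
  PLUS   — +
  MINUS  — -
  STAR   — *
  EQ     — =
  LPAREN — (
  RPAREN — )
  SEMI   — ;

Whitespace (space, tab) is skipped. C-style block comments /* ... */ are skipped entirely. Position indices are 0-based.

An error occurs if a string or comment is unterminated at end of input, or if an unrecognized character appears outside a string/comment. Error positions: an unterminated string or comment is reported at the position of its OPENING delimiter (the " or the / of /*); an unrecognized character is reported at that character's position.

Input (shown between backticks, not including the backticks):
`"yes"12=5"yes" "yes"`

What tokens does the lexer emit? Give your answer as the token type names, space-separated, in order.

pos=0: enter STRING mode
pos=0: emit STR "yes" (now at pos=5)
pos=5: emit NUM '12' (now at pos=7)
pos=7: emit EQ '='
pos=8: emit NUM '5' (now at pos=9)
pos=9: enter STRING mode
pos=9: emit STR "yes" (now at pos=14)
pos=15: enter STRING mode
pos=15: emit STR "yes" (now at pos=20)
DONE. 6 tokens: [STR, NUM, EQ, NUM, STR, STR]

Answer: STR NUM EQ NUM STR STR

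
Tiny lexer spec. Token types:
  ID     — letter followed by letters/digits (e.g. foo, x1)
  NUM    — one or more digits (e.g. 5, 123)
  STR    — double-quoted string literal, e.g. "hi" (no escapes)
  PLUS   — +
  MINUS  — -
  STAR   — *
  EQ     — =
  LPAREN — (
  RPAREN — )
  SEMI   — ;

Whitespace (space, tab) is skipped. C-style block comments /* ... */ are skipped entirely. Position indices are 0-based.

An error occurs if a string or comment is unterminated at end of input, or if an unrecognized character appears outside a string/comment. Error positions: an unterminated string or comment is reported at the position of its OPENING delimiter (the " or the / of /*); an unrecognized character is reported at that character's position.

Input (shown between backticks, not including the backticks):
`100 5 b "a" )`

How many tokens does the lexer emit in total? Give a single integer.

Answer: 5

Derivation:
pos=0: emit NUM '100' (now at pos=3)
pos=4: emit NUM '5' (now at pos=5)
pos=6: emit ID 'b' (now at pos=7)
pos=8: enter STRING mode
pos=8: emit STR "a" (now at pos=11)
pos=12: emit RPAREN ')'
DONE. 5 tokens: [NUM, NUM, ID, STR, RPAREN]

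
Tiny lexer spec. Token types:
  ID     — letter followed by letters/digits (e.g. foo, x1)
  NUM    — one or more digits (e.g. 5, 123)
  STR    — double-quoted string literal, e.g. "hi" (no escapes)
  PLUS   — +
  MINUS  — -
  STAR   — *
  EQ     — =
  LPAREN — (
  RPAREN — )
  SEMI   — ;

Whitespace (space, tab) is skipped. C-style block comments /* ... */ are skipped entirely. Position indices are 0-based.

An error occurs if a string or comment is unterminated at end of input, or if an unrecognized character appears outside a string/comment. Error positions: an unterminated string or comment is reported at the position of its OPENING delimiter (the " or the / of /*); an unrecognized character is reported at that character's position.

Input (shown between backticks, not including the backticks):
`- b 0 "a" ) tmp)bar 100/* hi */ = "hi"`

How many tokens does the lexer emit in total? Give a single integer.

Answer: 11

Derivation:
pos=0: emit MINUS '-'
pos=2: emit ID 'b' (now at pos=3)
pos=4: emit NUM '0' (now at pos=5)
pos=6: enter STRING mode
pos=6: emit STR "a" (now at pos=9)
pos=10: emit RPAREN ')'
pos=12: emit ID 'tmp' (now at pos=15)
pos=15: emit RPAREN ')'
pos=16: emit ID 'bar' (now at pos=19)
pos=20: emit NUM '100' (now at pos=23)
pos=23: enter COMMENT mode (saw '/*')
exit COMMENT mode (now at pos=31)
pos=32: emit EQ '='
pos=34: enter STRING mode
pos=34: emit STR "hi" (now at pos=38)
DONE. 11 tokens: [MINUS, ID, NUM, STR, RPAREN, ID, RPAREN, ID, NUM, EQ, STR]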